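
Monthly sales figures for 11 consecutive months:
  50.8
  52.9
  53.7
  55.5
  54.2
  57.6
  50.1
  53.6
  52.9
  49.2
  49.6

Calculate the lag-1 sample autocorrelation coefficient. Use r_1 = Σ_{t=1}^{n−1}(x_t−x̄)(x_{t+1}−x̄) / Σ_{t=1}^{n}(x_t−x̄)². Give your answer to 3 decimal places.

Mean x̄ = (50.8 + 52.9 + 53.7 + 55.5 + 54.2 + 57.6 + 50.1 + 53.6 + 52.9 + 49.2 + 49.6)/11 = 52.7364
Numerator Σ_{t=1}^{10}(x_t−x̄)(x_{t+1}−x̄) = 9.2223
Denominator Σ(x_t−x̄)² = 68.2055
r_1 = 9.2223 / 68.2055 = 0.135

0.135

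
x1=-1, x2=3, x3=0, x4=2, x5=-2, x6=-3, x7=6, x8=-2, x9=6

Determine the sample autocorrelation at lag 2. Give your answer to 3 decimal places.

0.266

Mean x̄ = (-1 + 3 + 0 + 2 − 2 − 3 + 6 − 2 + 6)/9 = 1.0000
Σ(x_t−x̄)(x_{t+2}−x̄) = (2.0000) + (2.0000) + (3.0000) + (-4.0000) + (-15.0000) + (12.0000) + (25.0000) = 25.0000
Denominator Σ(x_t−x̄)² = 94.0000
r_2 = 25.0000 / 94.0000 = 0.266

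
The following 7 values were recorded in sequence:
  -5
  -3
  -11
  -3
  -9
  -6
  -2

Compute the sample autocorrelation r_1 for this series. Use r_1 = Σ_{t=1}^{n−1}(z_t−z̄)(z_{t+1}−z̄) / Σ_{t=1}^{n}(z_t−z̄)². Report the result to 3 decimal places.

-0.522

Mean z̄ = (-5 − 3 − 11 − 3 − 9 − 6 − 2)/7 = -5.5714
Deviations from mean: 0.5714, 2.5714, -5.4286, 2.5714, -3.4286, -0.4286, 3.5714
Numerator Σ_{t=1}^{6}(z_t−z̄)(z_{t+1}−z̄) = -35.3265
Denominator Σ(z_t−z̄)² = 67.7143
r_1 = -35.3265 / 67.7143 = -0.522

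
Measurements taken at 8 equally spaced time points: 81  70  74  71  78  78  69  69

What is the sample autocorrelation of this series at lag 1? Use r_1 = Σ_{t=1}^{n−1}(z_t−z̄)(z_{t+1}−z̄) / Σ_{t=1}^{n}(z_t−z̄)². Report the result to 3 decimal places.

-0.129

Mean z̄ = (81 + 70 + 74 + 71 + 78 + 78 + 69 + 69)/8 = 73.7500
Deviations from mean: 7.2500, -3.7500, 0.2500, -2.7500, 4.2500, 4.2500, -4.7500, -4.7500
Σ(z_t−z̄)(z_{t+1}−z̄) = (-27.1875) + (-0.9375) + (-0.6875) + (-11.6875) + (18.0625) + (-20.1875) + (22.5625) = -20.0625
Denominator Σ(z_t−z̄)² = 155.5000
r_1 = -20.0625 / 155.5000 = -0.129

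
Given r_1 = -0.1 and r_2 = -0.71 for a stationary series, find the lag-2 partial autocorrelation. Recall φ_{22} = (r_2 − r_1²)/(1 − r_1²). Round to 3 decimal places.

-0.727

φ_{22} = (r_2 − r_1²) / (1 − r_1²)
r_1² = (-0.1)² = 0.01
Numerator = -0.71 − 0.0100 = -0.7200; denominator = 1 − 0.0100 = 0.9900
φ_{22} = -0.7200 / 0.9900 = -0.727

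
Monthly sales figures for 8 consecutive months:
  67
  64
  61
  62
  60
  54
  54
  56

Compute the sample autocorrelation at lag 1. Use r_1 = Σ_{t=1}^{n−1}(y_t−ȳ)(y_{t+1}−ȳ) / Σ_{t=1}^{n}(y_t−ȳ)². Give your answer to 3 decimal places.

Mean ȳ = (67 + 64 + 61 + 62 + 60 + 54 + 54 + 56)/8 = 59.7500
Deviations from mean: 7.2500, 4.2500, 1.2500, 2.2500, 0.2500, -5.7500, -5.7500, -3.7500
Σ(y_t−ȳ)(y_{t+1}−ȳ) = (30.8125) + (5.3125) + (2.8125) + (0.5625) + (-1.4375) + (33.0625) + (21.5625) = 92.6875
Denominator Σ(y_t−ȳ)² = 157.5000
r_1 = 92.6875 / 157.5000 = 0.588

0.588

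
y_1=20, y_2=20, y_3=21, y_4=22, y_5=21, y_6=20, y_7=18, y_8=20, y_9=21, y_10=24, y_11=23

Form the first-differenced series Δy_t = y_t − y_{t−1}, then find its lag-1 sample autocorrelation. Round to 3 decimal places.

-0.013

First differences Δy: 0, 1, 1, -1, -1, -2, 2, 1, 3, -1
Mean of differences = 0.3000
Numerator Σ(Δy_t−Δȳ)(Δy_{t+1}−Δȳ) = -0.2900
Denominator Σ(Δy_t−Δȳ)² = 22.1000
r_1(Δy) = -0.2900 / 22.1000 = -0.013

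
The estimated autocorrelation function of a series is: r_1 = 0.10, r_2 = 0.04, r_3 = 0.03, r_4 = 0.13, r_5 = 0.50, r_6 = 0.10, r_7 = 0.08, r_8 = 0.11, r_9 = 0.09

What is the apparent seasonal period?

The largest autocorrelation is r_5 = 0.50; the remaining lags stay at or below 0.13.
The dominant spike at lag 5 indicates a seasonal period of 5.

5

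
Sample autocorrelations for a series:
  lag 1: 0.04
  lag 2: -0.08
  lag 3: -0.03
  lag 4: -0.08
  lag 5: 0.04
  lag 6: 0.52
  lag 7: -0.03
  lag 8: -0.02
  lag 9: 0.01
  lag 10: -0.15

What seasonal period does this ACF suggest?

6

The largest autocorrelation is r_6 = 0.52; the remaining lags stay at or below 0.04.
The dominant spike at lag 6 indicates a seasonal period of 6.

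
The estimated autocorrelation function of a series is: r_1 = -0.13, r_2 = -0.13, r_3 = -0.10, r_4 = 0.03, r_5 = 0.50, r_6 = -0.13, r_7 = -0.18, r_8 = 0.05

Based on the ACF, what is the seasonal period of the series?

5

The largest autocorrelation is r_5 = 0.50; the remaining lags stay at or below 0.05.
The dominant spike at lag 5 indicates a seasonal period of 5.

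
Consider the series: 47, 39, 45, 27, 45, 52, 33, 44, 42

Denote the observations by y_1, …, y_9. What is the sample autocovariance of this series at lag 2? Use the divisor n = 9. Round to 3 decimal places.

-10.217

Mean ȳ = (47 + 39 + 45 + 27 + 45 + 52 + 33 + 44 + 42)/9 = 41.5556
Σ_{t=1}^{7}(y_t−ȳ)(y_{t+2}−ȳ) = -91.9506
γ_2 = -91.9506 / 9 = -10.217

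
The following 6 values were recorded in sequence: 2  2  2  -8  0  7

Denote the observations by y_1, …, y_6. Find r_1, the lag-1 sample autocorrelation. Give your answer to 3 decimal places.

-0.044

Mean ȳ = (2 + 2 + 2 − 8 + 0 + 7)/6 = 0.8333
Deviations from mean: 1.1667, 1.1667, 1.1667, -8.8333, -0.8333, 6.1667
Σ(y_t−ȳ)(y_{t+1}−ȳ) = (1.3611) + (1.3611) + (-10.3056) + (7.3611) + (-5.1389) = -5.3611
Denominator Σ(y_t−ȳ)² = 120.8333
r_1 = -5.3611 / 120.8333 = -0.044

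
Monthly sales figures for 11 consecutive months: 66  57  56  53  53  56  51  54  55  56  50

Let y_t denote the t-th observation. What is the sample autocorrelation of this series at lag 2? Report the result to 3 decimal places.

0.057

Mean ȳ = (66 + 57 + 56 + 53 + 53 + 56 + 51 + 54 + 55 + 56 + 50)/11 = 55.1818
Numerator Σ_{t=1}^{9}(y_t−ȳ)(y_{t+2}−ȳ) = 10.2066
Denominator Σ(y_t−ȳ)² = 177.6364
r_2 = 10.2066 / 177.6364 = 0.057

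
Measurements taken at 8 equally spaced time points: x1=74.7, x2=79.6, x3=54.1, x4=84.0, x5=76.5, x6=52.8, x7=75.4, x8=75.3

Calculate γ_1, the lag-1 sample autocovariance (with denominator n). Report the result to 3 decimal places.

Mean x̄ = (74.7 + 79.6 + 54.1 + 84.0 + 76.5 + 52.8 + 75.4 + 75.3)/8 = 71.5500
Deviations: 3.1500, 8.0500, -17.4500, 12.4500, 4.9500, -18.7500, 3.8500, 3.7500
Σ_{t=1}^{7}(x_t−x̄)(x_{t+1}−x̄) = -421.3025
γ_1 = -421.3025 / 8 = -52.663

-52.663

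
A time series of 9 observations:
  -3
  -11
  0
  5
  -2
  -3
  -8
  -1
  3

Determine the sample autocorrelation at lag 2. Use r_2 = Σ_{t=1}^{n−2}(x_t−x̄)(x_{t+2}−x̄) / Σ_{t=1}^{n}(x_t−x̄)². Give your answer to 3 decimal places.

Mean x̄ = (-3 − 11 + 0 + 5 − 2 − 3 − 8 − 1 + 3)/9 = -2.2222
Σ(x_t−x̄)(x_{t+2}−x̄) = (-1.7284) + (-63.3951) + (0.4938) + (-5.6173) + (-1.2840) + (-0.9506) + (-30.1728) = -102.6543
Denominator Σ(x_t−x̄)² = 197.5556
r_2 = -102.6543 / 197.5556 = -0.520

-0.520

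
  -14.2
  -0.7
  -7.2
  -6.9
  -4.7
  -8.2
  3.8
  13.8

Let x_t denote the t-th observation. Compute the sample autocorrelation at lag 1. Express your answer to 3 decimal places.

Mean x̄ = (-14.2 − 0.7 − 7.2 − 6.9 − 4.7 − 8.2 + 3.8 + 13.8)/8 = -3.0375
Deviations from mean: -11.1625, 2.3375, -4.1625, -3.8625, -1.6625, -5.1625, 6.8375, 16.8375
Σ(x_t−x̄)(x_{t+1}−x̄) = (-26.0923) + (-9.7298) + (16.0777) + (6.4214) + (8.5827) + (-35.2986) + (115.1264) = 75.0873
Denominator Σ(x_t−x̄)² = 521.9788
r_1 = 75.0873 / 521.9788 = 0.144

0.144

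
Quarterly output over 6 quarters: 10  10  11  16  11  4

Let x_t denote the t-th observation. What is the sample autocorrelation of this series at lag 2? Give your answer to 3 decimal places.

Mean x̄ = (10 + 10 + 11 + 16 + 11 + 4)/6 = 10.3333
Deviations from mean: -0.3333, -0.3333, 0.6667, 5.6667, 0.6667, -6.3333
Σ(x_t−x̄)(x_{t+2}−x̄) = (-0.2222) + (-1.8889) + (0.4444) + (-35.8889) = -37.5556
Denominator Σ(x_t−x̄)² = 73.3333
r_2 = -37.5556 / 73.3333 = -0.512

-0.512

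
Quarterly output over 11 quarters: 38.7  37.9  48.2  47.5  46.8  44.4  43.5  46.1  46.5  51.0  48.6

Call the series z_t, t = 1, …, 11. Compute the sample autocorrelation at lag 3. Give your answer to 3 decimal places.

Mean z̄ = (38.7 + 37.9 + 48.2 + 47.5 + 46.8 + 44.4 + 43.5 + 46.1 + 46.5 + 51.0 + 48.6)/11 = 45.3818
Numerator Σ_{t=1}^{8}(z_t−z̄)(z_{t+3}−z̄) = -39.8574
Denominator Σ(z_t−z̄)² = 163.2564
r_3 = -39.8574 / 163.2564 = -0.244

-0.244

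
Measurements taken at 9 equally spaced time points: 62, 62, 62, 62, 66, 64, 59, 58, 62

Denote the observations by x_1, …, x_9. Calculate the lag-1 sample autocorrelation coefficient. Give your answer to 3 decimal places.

Mean x̄ = (62 + 62 + 62 + 62 + 66 + 64 + 59 + 58 + 62)/9 = 61.8889
Numerator Σ_{t=1}^{8}(x_t−x̄)(x_{t+1}−x̄) = 13.8765
Denominator Σ(x_t−x̄)² = 44.8889
r_1 = 13.8765 / 44.8889 = 0.309

0.309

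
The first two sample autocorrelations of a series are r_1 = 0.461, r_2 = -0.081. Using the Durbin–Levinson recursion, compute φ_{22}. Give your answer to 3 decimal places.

φ_{22} = (r_2 − r_1²) / (1 − r_1²)
r_1² = (0.461)² = 0.212521
Numerator = -0.081 − 0.2125 = -0.2935; denominator = 1 − 0.2125 = 0.7875
φ_{22} = -0.2935 / 0.7875 = -0.373

-0.373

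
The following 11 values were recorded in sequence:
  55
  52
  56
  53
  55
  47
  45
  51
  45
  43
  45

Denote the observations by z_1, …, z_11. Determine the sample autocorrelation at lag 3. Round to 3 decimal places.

0.181

Mean z̄ = (55 + 52 + 56 + 53 + 55 + 47 + 45 + 51 + 45 + 43 + 45)/11 = 49.7273
Numerator Σ_{t=1}^{8}(z_t−z̄)(z_{t+3}−z̄) = 42.0496
Denominator Σ(z_t−z̄)² = 232.1818
r_3 = 42.0496 / 232.1818 = 0.181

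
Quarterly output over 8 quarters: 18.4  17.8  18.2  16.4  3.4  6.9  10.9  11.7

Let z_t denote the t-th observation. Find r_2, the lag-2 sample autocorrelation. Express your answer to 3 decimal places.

0.007

Mean z̄ = (18.4 + 17.8 + 18.2 + 16.4 + 3.4 + 6.9 + 10.9 + 11.7)/8 = 12.9625
Deviations from mean: 5.4375, 4.8375, 5.2375, 3.4375, -9.5625, -6.0625, -2.0625, -1.2625
Σ(z_t−z̄)(z_{t+2}−z̄) = (28.4789) + (16.6289) + (-50.0836) + (-20.8398) + (19.7227) + (7.6539) = 1.5609
Denominator Σ(z_t−z̄)² = 226.2588
r_2 = 1.5609 / 226.2588 = 0.007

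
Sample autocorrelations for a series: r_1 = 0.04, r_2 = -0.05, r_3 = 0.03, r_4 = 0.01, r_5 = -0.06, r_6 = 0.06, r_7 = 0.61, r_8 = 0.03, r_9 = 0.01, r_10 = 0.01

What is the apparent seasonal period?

The largest autocorrelation is r_7 = 0.61; the remaining lags stay at or below 0.06.
The dominant spike at lag 7 indicates a seasonal period of 7.

7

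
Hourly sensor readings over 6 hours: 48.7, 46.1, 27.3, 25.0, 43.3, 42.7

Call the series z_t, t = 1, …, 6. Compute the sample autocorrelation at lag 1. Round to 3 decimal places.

Mean z̄ = (48.7 + 46.1 + 27.3 + 25.0 + 43.3 + 42.7)/6 = 38.8500
Deviations from mean: 9.8500, 7.2500, -11.5500, -13.8500, 4.4500, 3.8500
Σ(z_t−z̄)(z_{t+1}−z̄) = (71.4125) + (-83.7375) + (159.9675) + (-61.6325) + (17.1325) = 103.1425
Denominator Σ(z_t−z̄)² = 509.4350
r_1 = 103.1425 / 509.4350 = 0.202

0.202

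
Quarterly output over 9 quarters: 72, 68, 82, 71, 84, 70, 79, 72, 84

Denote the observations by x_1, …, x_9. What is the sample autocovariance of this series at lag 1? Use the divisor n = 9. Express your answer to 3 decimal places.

-21.931

Mean x̄ = (72 + 68 + 82 + 71 + 84 + 70 + 79 + 72 + 84)/9 = 75.7778
Σ_{t=1}^{8}(x_t−x̄)(x_{t+1}−x̄) = -197.3827
γ_1 = -197.3827 / 9 = -21.931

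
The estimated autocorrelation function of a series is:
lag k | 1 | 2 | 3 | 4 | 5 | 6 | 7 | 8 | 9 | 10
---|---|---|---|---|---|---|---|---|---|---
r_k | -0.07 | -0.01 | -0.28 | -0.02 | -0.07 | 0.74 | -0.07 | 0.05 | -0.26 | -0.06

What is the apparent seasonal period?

The largest autocorrelation is r_6 = 0.74; the remaining lags stay at or below 0.05.
The dominant spike at lag 6 indicates a seasonal period of 6.

6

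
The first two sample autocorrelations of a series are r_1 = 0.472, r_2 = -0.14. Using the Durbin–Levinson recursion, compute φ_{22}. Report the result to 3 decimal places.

φ_{22} = (r_2 − r_1²) / (1 − r_1²)
r_1² = (0.472)² = 0.222784
Numerator = -0.14 − 0.2228 = -0.3628; denominator = 1 − 0.2228 = 0.7772
φ_{22} = -0.3628 / 0.7772 = -0.467

-0.467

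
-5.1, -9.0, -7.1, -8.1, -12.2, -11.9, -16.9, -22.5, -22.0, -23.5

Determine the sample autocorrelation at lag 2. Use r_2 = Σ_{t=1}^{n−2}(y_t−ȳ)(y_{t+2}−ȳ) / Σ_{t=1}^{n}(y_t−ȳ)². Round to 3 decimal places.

0.456

Mean ȳ = (-5.1 − 9.0 − 7.1 − 8.1 − 12.2 − 11.9 − 16.9 − 22.5 − 22.0 − 23.5)/10 = -13.8300
Numerator Σ_{t=1}^{8}(y_t−ȳ)(y_{t+2}−ȳ) = 195.6412
Denominator Σ(y_t−ȳ)² = 428.9010
r_2 = 195.6412 / 428.9010 = 0.456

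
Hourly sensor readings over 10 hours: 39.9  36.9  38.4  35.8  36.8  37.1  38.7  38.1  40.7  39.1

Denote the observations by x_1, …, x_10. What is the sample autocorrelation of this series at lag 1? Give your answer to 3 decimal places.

0.153

Mean x̄ = (39.9 + 36.9 + 38.4 + 35.8 + 36.8 + 37.1 + 38.7 + 38.1 + 40.7 + 39.1)/10 = 38.1500
Numerator Σ_{t=1}^{9}(x_t−x̄)(x_{t+1}−x̄) = 3.1925
Denominator Σ(x_t−x̄)² = 20.8450
r_1 = 3.1925 / 20.8450 = 0.153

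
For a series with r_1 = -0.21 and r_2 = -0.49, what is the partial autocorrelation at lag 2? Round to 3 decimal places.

-0.559

φ_{22} = (r_2 − r_1²) / (1 − r_1²)
r_1² = (-0.21)² = 0.0441
Numerator = -0.49 − 0.0441 = -0.5341; denominator = 1 − 0.0441 = 0.9559
φ_{22} = -0.5341 / 0.9559 = -0.559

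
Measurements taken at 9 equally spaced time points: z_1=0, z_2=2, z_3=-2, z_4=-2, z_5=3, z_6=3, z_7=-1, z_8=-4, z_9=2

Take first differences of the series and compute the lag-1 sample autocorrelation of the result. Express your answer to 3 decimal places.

-0.119

First differences Δz: 2, -4, 0, 5, 0, -4, -3, 6
Mean of differences = 0.2500
Numerator Σ(Δz_t−Δz̄)(Δz_{t+1}−Δz̄) = -12.5625
Denominator Σ(Δz_t−Δz̄)² = 105.5000
r_1(Δz) = -12.5625 / 105.5000 = -0.119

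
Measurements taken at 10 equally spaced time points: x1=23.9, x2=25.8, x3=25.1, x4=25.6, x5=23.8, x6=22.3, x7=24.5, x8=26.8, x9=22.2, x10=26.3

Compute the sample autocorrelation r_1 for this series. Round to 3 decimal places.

-0.355

Mean x̄ = (23.9 + 25.8 + 25.1 + 25.6 + 23.8 + 22.3 + 24.5 + 26.8 + 22.2 + 26.3)/10 = 24.6300
Numerator Σ_{t=1}^{9}(x_t−x̄)(x_{t+1}−x̄) = -8.0299
Denominator Σ(x_t−x̄)² = 22.6010
r_1 = -8.0299 / 22.6010 = -0.355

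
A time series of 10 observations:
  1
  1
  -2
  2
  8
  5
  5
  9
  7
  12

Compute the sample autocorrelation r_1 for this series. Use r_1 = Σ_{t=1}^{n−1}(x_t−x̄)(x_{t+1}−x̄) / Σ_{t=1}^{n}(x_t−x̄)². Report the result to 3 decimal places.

Mean x̄ = (1 + 1 − 2 + 2 + 8 + 5 + 5 + 9 + 7 + 12)/10 = 4.8000
Numerator Σ_{t=1}^{9}(x_t−x̄)(x_{t+1}−x̄) = 76.9600
Denominator Σ(x_t−x̄)² = 167.6000
r_1 = 76.9600 / 167.6000 = 0.459

0.459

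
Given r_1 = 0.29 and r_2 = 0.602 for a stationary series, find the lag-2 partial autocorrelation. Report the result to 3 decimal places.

0.565

φ_{22} = (r_2 − r_1²) / (1 − r_1²)
r_1² = (0.29)² = 0.0841
Numerator = 0.602 − 0.0841 = 0.5179; denominator = 1 − 0.0841 = 0.9159
φ_{22} = 0.5179 / 0.9159 = 0.565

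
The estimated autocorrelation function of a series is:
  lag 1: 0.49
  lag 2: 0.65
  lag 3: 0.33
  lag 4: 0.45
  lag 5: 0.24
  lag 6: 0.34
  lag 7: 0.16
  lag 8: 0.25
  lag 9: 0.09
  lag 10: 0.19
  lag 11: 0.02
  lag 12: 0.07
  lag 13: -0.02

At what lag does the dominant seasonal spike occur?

2

The largest autocorrelation is r_2 = 0.65; the remaining lags stay at or below 0.49.
The dominant spike at lag 2 indicates a seasonal period of 2.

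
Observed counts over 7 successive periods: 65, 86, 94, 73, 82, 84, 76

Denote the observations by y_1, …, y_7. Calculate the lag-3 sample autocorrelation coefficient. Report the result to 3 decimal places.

Mean ȳ = (65 + 86 + 94 + 73 + 82 + 84 + 76)/7 = 80.0000
Σ(y_t−ȳ)(y_{t+3}−ȳ) = (105.0000) + (12.0000) + (56.0000) + (28.0000) = 201.0000
Denominator Σ(y_t−ȳ)² = 542.0000
r_3 = 201.0000 / 542.0000 = 0.371

0.371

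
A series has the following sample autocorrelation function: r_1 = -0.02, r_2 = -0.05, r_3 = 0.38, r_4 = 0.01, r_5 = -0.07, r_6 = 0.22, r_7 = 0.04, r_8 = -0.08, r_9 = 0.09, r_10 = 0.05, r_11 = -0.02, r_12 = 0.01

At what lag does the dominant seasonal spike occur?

The largest autocorrelation is r_3 = 0.38, with a weaker echo at lag 6 (0.22); the remaining lags stay at or below 0.09.
The dominant spike at lag 3 indicates a seasonal period of 3.

3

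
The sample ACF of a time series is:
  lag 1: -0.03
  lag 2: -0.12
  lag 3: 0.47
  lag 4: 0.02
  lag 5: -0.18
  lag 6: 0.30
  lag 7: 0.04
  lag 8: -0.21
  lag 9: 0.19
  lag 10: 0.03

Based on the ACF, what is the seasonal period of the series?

3

The largest autocorrelation is r_3 = 0.47, with weaker echoes at lags 6 (0.30) and 9 (0.19); the remaining lags stay at or below 0.04.
The dominant spike at lag 3 indicates a seasonal period of 3.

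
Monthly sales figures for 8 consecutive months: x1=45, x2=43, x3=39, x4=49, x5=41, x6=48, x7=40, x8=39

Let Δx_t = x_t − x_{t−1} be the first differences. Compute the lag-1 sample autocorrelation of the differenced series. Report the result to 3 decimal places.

-0.749

First differences Δx: -2, -4, 10, -8, 7, -8, -1
Mean of differences = -0.8571
Numerator Σ(Δx_t−Δx̄)(Δx_{t+1}−Δx̄) = -219.3061
Denominator Σ(Δx_t−Δx̄)² = 292.8571
r_1(Δx) = -219.3061 / 292.8571 = -0.749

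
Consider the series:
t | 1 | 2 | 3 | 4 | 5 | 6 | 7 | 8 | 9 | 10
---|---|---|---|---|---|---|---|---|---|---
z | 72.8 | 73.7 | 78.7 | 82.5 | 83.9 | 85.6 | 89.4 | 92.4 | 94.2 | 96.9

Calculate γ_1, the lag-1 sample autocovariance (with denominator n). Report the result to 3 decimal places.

Mean z̄ = (72.8 + 73.7 + 78.7 + 82.5 + 83.9 + 85.6 + 89.4 + 92.4 + 94.2 + 96.9)/10 = 85.0100
Σ_{t=1}^{9}(z_t−z̄)(z_{t+1}−z̄) = 439.6459
γ_1 = 439.6459 / 10 = 43.965

43.965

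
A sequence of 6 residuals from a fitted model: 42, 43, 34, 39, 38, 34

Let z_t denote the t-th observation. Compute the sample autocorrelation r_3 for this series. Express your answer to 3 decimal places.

Mean z̄ = (42 + 43 + 34 + 39 + 38 + 34)/6 = 38.3333
Deviations from mean: 3.6667, 4.6667, -4.3333, 0.6667, -0.3333, -4.3333
Numerator Σ_{t=1}^{3}(z_t−z̄)(z_{t+3}−z̄) = 19.6667
Denominator Σ(z_t−z̄)² = 73.3333
r_3 = 19.6667 / 73.3333 = 0.268

0.268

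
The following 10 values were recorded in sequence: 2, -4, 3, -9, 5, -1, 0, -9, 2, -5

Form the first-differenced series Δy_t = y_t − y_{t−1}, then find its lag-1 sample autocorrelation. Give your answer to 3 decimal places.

First differences Δy: -6, 7, -12, 14, -6, 1, -9, 11, -7
Mean of differences = -0.7778
Numerator Σ(Δy_t−Δȳ)(Δy_{t+1}−Δȳ) = -564.9383
Denominator Σ(Δy_t−Δȳ)² = 707.5556
r_1(Δy) = -564.9383 / 707.5556 = -0.798

-0.798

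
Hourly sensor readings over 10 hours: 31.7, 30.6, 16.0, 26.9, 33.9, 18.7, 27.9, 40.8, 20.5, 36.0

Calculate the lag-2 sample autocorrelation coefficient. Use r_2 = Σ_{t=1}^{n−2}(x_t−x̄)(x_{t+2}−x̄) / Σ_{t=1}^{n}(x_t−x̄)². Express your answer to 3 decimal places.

-0.216

Mean x̄ = (31.7 + 30.6 + 16.0 + 26.9 + 33.9 + 18.7 + 27.9 + 40.8 + 20.5 + 36.0)/10 = 28.3000
Numerator Σ_{t=1}^{8}(x_t−x̄)(x_{t+2}−x̄) = -123.3500
Denominator Σ(x_t−x̄)² = 570.1600
r_2 = -123.3500 / 570.1600 = -0.216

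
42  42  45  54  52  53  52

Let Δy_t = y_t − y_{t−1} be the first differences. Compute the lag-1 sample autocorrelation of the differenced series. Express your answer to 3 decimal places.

-0.190

First differences Δy: 0, 3, 9, -2, 1, -1
Mean of differences = 1.6667
Numerator Σ(Δy_t−Δȳ)(Δy_{t+1}−Δȳ) = -15.1111
Denominator Σ(Δy_t−Δȳ)² = 79.3333
r_1(Δy) = -15.1111 / 79.3333 = -0.190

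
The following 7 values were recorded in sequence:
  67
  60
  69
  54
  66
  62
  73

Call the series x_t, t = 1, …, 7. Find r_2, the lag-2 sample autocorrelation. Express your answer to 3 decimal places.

Mean x̄ = (67 + 60 + 69 + 54 + 66 + 62 + 73)/7 = 64.4286
Deviations from mean: 2.5714, -4.4286, 4.5714, -10.4286, 1.5714, -2.4286, 8.5714
Σ(x_t−x̄)(x_{t+2}−x̄) = (11.7551) + (46.1837) + (7.1837) + (25.3265) + (13.4694) = 103.9184
Denominator Σ(x_t−x̄)² = 237.7143
r_2 = 103.9184 / 237.7143 = 0.437

0.437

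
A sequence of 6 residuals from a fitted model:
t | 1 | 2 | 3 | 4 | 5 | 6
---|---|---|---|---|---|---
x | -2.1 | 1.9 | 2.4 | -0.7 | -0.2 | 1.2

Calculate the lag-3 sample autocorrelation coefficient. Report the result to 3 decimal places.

0.235

Mean x̄ = (-2.1 + 1.9 + 2.4 − 0.7 − 0.2 + 1.2)/6 = 0.4167
Deviations from mean: -2.5167, 1.4833, 1.9833, -1.1167, -0.6167, 0.7833
Numerator Σ_{t=1}^{3}(x_t−x̄)(x_{t+3}−x̄) = 3.4492
Denominator Σ(x_t−x̄)² = 14.7083
r_3 = 3.4492 / 14.7083 = 0.235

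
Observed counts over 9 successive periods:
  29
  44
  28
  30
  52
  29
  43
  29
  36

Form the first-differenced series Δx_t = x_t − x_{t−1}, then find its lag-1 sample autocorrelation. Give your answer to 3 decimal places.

-0.692

First differences Δx: 15, -16, 2, 22, -23, 14, -14, 7
Mean of differences = 0.8750
Numerator Σ(Δx_t−Δx̄)(Δx_{t+1}−Δx̄) = -1337.6406
Denominator Σ(Δx_t−Δx̄)² = 1932.8750
r_1(Δx) = -1337.6406 / 1932.8750 = -0.692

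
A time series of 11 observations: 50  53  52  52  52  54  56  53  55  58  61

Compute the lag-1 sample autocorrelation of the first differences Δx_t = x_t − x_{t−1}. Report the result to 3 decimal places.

First differences Δx: 3, -1, 0, 0, 2, 2, -3, 2, 3, 3
Mean of differences = 1.1000
Numerator Σ(Δx_t−Δx̄)(Δx_{t+1}−Δx̄) = -2.7100
Denominator Σ(Δx_t−Δx̄)² = 36.9000
r_1(Δx) = -2.7100 / 36.9000 = -0.073

-0.073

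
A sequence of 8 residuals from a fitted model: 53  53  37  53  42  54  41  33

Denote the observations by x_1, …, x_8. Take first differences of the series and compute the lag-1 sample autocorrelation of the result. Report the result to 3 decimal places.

First differences Δx: 0, -16, 16, -11, 12, -13, -8
Mean of differences = -2.8571
Numerator Σ(Δx_t−Δx̄)(Δx_{t+1}−Δx̄) = -658.4490
Denominator Σ(Δx_t−Δx̄)² = 952.8571
r_1(Δx) = -658.4490 / 952.8571 = -0.691

-0.691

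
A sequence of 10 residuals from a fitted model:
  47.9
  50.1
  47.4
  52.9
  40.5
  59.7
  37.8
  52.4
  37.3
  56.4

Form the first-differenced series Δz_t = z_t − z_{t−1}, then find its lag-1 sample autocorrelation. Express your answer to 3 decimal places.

-0.849

First differences Δz: 2.2, -2.7, 5.5, -12.4, 19.2, -21.9, 14.6, -15.1, 19.1
Mean of differences = 0.9444
Numerator Σ(Δz_t−Δz̄)(Δz_{t+1}−Δz̄) = -1564.9631
Denominator Σ(Δz_t−Δz̄)² = 1842.3422
r_1(Δz) = -1564.9631 / 1842.3422 = -0.849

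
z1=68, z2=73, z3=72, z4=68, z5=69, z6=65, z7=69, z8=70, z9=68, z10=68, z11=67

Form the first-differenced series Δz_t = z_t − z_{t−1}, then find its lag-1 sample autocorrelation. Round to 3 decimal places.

First differences Δz: 5, -1, -4, 1, -4, 4, 1, -2, 0, -1
Mean of differences = -0.1000
Numerator Σ(Δz_t−Δz̄)(Δz_{t+1}−Δz̄) = -23.5100
Denominator Σ(Δz_t−Δz̄)² = 80.9000
r_1(Δz) = -23.5100 / 80.9000 = -0.291

-0.291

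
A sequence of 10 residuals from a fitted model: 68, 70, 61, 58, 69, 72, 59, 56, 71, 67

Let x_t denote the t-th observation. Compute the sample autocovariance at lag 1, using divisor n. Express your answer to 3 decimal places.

Mean x̄ = (68 + 70 + 61 + 58 + 69 + 72 + 59 + 56 + 71 + 67)/10 = 65.1000
Σ_{t=1}^{9}(x_t−x̄)(x_{t+1}−x̄) = -6.6100
γ_1 = -6.6100 / 10 = -0.661

-0.661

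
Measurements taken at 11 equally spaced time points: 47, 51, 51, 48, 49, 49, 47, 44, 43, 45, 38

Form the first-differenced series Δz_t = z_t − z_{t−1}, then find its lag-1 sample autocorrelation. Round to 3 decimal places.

-0.191

First differences Δz: 4, 0, -3, 1, 0, -2, -3, -1, 2, -7
Mean of differences = -0.9000
Numerator Σ(Δz_t−Δz̄)(Δz_{t+1}−Δz̄) = -16.2100
Denominator Σ(Δz_t−Δz̄)² = 84.9000
r_1(Δz) = -16.2100 / 84.9000 = -0.191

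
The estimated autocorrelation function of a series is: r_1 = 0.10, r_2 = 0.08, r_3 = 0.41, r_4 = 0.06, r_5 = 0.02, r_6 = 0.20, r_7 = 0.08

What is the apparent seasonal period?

3

The largest autocorrelation is r_3 = 0.41, with a weaker echo at lag 6 (0.20); the remaining lags stay at or below 0.10.
The dominant spike at lag 3 indicates a seasonal period of 3.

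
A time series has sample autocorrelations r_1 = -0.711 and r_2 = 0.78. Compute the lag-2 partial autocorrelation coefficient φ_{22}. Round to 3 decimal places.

φ_{22} = (r_2 − r_1²) / (1 − r_1²)
r_1² = (-0.711)² = 0.505521
Numerator = 0.78 − 0.5055 = 0.2745; denominator = 1 − 0.5055 = 0.4945
φ_{22} = 0.2745 / 0.4945 = 0.555

0.555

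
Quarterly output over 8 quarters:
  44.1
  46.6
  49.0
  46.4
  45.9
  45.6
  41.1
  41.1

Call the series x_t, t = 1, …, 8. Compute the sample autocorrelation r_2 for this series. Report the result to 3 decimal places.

Mean x̄ = (44.1 + 46.6 + 49.0 + 46.4 + 45.9 + 45.6 + 41.1 + 41.1)/8 = 44.9750
Deviations from mean: -0.8750, 1.6250, 4.0250, 1.4250, 0.9250, 0.6250, -3.8750, -3.8750
Σ(x_t−x̄)(x_{t+2}−x̄) = (-3.5219) + (2.3156) + (3.7231) + (0.8906) + (-3.5844) + (-2.4219) = -2.5988
Denominator Σ(x_t−x̄)² = 52.9150
r_2 = -2.5988 / 52.9150 = -0.049

-0.049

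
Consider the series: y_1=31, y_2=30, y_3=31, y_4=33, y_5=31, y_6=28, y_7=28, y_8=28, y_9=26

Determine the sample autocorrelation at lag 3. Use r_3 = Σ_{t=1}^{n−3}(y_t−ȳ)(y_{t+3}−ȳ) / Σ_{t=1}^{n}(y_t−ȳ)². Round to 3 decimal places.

Mean ȳ = (31 + 30 + 31 + 33 + 31 + 28 + 28 + 28 + 26)/9 = 29.5556
Numerator Σ_{t=1}^{6}(y_t−ȳ)(y_{t+3}−ȳ) = 1.2963
Denominator Σ(y_t−ȳ)² = 38.2222
r_3 = 1.2963 / 38.2222 = 0.034

0.034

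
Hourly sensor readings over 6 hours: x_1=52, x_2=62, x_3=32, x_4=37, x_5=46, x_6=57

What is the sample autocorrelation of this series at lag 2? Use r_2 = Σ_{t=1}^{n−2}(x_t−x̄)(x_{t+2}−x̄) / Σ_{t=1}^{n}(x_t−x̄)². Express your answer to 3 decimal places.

-0.437

Mean x̄ = (52 + 62 + 32 + 37 + 46 + 57)/6 = 47.6667
Σ(x_t−x̄)(x_{t+2}−x̄) = (-67.8889) + (-152.8889) + (26.1111) + (-99.5556) = -294.2222
Denominator Σ(x_t−x̄)² = 673.3333
r_2 = -294.2222 / 673.3333 = -0.437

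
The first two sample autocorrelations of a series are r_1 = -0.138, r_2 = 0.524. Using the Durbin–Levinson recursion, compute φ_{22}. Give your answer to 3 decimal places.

φ_{22} = (r_2 − r_1²) / (1 − r_1²)
r_1² = (-0.138)² = 0.019044
Numerator = 0.524 − 0.0190 = 0.5050; denominator = 1 − 0.0190 = 0.9810
φ_{22} = 0.5050 / 0.9810 = 0.515

0.515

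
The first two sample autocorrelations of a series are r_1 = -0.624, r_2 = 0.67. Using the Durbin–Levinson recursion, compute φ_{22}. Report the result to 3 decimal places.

0.460

φ_{22} = (r_2 − r_1²) / (1 − r_1²)
r_1² = (-0.624)² = 0.389376
Numerator = 0.67 − 0.3894 = 0.2806; denominator = 1 − 0.3894 = 0.6106
φ_{22} = 0.2806 / 0.6106 = 0.460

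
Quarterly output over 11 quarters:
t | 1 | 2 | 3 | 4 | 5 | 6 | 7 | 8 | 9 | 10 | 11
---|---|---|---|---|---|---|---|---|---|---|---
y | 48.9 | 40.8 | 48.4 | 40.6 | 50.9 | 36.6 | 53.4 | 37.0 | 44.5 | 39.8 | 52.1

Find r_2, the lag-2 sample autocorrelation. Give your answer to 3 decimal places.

0.626

Mean ȳ = (48.9 + 40.8 + 48.4 + 40.6 + 50.9 + 36.6 + 53.4 + 37.0 + 44.5 + 39.8 + 52.1)/11 = 44.8182
Numerator Σ_{t=1}^{9}(y_t−ȳ)(y_{t+2}−ȳ) = 238.6493
Denominator Σ(y_t−ȳ)² = 381.0364
r_2 = 238.6493 / 381.0364 = 0.626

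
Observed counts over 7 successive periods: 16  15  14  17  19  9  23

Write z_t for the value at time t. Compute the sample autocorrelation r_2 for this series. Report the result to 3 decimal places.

Mean z̄ = (16 + 15 + 14 + 17 + 19 + 9 + 23)/7 = 16.1429
Deviations from mean: -0.1429, -1.1429, -2.1429, 0.8571, 2.8571, -7.1429, 6.8571
Numerator Σ_{t=1}^{5}(z_t−z̄)(z_{t+2}−z̄) = 6.6735
Denominator Σ(z_t−z̄)² = 112.8571
r_2 = 6.6735 / 112.8571 = 0.059

0.059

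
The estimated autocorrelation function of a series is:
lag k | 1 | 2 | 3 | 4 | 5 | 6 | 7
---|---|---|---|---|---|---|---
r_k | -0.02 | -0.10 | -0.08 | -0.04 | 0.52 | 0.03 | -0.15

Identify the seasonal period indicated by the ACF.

5

The largest autocorrelation is r_5 = 0.52; the remaining lags stay at or below 0.03.
The dominant spike at lag 5 indicates a seasonal period of 5.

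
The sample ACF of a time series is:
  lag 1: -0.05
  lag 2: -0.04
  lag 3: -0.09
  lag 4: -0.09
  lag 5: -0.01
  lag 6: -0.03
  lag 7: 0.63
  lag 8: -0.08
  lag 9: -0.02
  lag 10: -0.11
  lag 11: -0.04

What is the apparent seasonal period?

7

The largest autocorrelation is r_7 = 0.63; the remaining lags stay at or below -0.01.
The dominant spike at lag 7 indicates a seasonal period of 7.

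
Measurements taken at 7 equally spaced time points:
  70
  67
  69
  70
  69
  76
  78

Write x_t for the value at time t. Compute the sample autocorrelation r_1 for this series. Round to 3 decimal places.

Mean x̄ = (70 + 67 + 69 + 70 + 69 + 76 + 78)/7 = 71.2857
Deviations from mean: -1.2857, -4.2857, -2.2857, -1.2857, -2.2857, 4.7143, 6.7143
Numerator Σ_{t=1}^{6}(x_t−x̄)(x_{t+1}−x̄) = 42.0612
Denominator Σ(x_t−x̄)² = 99.4286
r_1 = 42.0612 / 99.4286 = 0.423

0.423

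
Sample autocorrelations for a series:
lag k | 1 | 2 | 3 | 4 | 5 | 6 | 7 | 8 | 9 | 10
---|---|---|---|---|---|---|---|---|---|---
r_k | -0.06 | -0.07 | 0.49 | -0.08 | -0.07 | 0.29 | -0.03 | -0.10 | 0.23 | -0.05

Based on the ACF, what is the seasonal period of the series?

The largest autocorrelation is r_3 = 0.49, with weaker echoes at lags 6 (0.29) and 9 (0.23); the remaining lags stay at or below -0.03.
The dominant spike at lag 3 indicates a seasonal period of 3.

3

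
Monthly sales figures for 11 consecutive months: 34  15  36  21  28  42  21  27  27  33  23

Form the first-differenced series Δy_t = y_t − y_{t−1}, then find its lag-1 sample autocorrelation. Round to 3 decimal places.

First differences Δy: -19, 21, -15, 7, 14, -21, 6, 0, 6, -10
Mean of differences = -1.1000
Numerator Σ(Δy_t−Δȳ)(Δy_{t+1}−Δȳ) = -1182.4100
Denominator Σ(Δy_t−Δȳ)² = 1872.9000
r_1(Δy) = -1182.4100 / 1872.9000 = -0.631

-0.631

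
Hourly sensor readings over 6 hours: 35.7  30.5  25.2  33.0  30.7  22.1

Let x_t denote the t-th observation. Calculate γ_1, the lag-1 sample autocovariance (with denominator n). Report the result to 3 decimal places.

Mean x̄ = (35.7 + 30.5 + 25.2 + 33.0 + 30.7 + 22.1)/6 = 29.5333
Σ_{t=1}^{5}(x_t−x̄)(x_{t+1}−x̄) = -17.8778
γ_1 = -17.8778 / 6 = -2.980

-2.980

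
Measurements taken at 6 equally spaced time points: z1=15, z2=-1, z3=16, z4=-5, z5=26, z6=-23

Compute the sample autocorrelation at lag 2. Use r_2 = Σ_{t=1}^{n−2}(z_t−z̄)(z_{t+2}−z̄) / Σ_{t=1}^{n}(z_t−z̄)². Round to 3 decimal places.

0.431

Mean z̄ = (15 − 1 + 16 − 5 + 26 − 23)/6 = 4.6667
Deviations from mean: 10.3333, -5.6667, 11.3333, -9.6667, 21.3333, -27.6667
Σ(z_t−z̄)(z_{t+2}−z̄) = (117.1111) + (54.7778) + (241.7778) + (267.4444) = 681.1111
Denominator Σ(z_t−z̄)² = 1581.3333
r_2 = 681.1111 / 1581.3333 = 0.431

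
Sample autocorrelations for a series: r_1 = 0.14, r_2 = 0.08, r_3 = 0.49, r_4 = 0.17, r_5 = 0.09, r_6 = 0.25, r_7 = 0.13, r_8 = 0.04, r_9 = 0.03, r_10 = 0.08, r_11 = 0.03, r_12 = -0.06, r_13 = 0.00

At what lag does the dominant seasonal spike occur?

The largest autocorrelation is r_3 = 0.49, with a weaker echo at lag 6 (0.25); the remaining lags stay at or below 0.17.
The dominant spike at lag 3 indicates a seasonal period of 3.

3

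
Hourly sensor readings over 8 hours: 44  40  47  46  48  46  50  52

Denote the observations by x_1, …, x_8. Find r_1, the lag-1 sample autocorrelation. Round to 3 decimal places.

Mean x̄ = (44 + 40 + 47 + 46 + 48 + 46 + 50 + 52)/8 = 46.6250
Numerator Σ_{t=1}^{7}(x_t−x̄)(x_{t+1}−x̄) = 28.9844
Denominator Σ(x_t−x̄)² = 93.8750
r_1 = 28.9844 / 93.8750 = 0.309

0.309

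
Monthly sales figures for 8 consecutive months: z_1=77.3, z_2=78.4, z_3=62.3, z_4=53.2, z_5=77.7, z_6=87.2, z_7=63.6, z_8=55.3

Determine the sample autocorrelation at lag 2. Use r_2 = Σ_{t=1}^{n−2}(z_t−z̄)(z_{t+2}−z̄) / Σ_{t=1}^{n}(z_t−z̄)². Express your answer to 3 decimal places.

-0.789

Mean z̄ = (77.3 + 78.4 + 62.3 + 53.2 + 77.7 + 87.2 + 63.6 + 55.3)/8 = 69.3750
Deviations from mean: 7.9250, 9.0250, -7.0750, -16.1750, 8.3250, 17.8250, -5.7750, -14.0750
Σ(z_t−z̄)(z_{t+2}−z̄) = (-56.0694) + (-145.9794) + (-58.8994) + (-288.3194) + (-48.0769) + (-250.8869) = -848.2313
Denominator Σ(z_t−z̄)² = 1074.4350
r_2 = -848.2313 / 1074.4350 = -0.789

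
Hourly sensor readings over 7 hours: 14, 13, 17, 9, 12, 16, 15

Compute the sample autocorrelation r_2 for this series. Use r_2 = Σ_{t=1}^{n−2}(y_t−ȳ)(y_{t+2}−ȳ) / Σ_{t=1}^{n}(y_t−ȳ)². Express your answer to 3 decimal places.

-0.329

Mean ȳ = (14 + 13 + 17 + 9 + 12 + 16 + 15)/7 = 13.7143
Deviations from mean: 0.2857, -0.7143, 3.2857, -4.7143, -1.7143, 2.2857, 1.2857
Numerator Σ_{t=1}^{5}(y_t−ȳ)(y_{t+2}−ȳ) = -14.3061
Denominator Σ(y_t−ȳ)² = 43.4286
r_2 = -14.3061 / 43.4286 = -0.329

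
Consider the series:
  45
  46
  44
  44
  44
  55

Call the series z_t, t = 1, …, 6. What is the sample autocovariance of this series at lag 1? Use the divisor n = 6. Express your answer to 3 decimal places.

-1.352

Mean z̄ = (45 + 46 + 44 + 44 + 44 + 55)/6 = 46.3333
Deviations: -1.3333, -0.3333, -2.3333, -2.3333, -2.3333, 8.6667
Σ_{t=1}^{5}(z_t−z̄)(z_{t+1}−z̄) = -8.1111
γ_1 = -8.1111 / 6 = -1.352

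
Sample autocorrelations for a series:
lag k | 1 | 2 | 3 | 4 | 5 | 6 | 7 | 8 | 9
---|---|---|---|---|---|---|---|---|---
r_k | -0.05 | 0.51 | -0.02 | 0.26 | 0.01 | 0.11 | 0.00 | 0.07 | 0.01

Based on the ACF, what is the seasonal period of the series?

2

The largest autocorrelation is r_2 = 0.51, with a weaker echo at lag 4 (0.26); the remaining lags stay at or below 0.11.
The dominant spike at lag 2 indicates a seasonal period of 2.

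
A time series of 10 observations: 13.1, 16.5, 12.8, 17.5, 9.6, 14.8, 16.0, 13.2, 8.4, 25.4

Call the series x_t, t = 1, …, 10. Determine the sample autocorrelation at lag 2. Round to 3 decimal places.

Mean x̄ = (13.1 + 16.5 + 12.8 + 17.5 + 9.6 + 14.8 + 16.0 + 13.2 + 8.4 + 25.4)/10 = 14.7300
Numerator Σ_{t=1}^{8}(x_t−x̄)(x_{t+2}−x̄) = -12.8428
Denominator Σ(x_t−x̄)² = 201.3810
r_2 = -12.8428 / 201.3810 = -0.064

-0.064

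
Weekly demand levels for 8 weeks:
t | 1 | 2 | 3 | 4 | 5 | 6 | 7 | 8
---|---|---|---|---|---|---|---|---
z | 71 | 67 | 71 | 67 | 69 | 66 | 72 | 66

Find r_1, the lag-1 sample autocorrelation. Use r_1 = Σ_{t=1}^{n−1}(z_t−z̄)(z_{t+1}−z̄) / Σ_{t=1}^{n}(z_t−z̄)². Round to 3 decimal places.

-0.738

Mean z̄ = (71 + 67 + 71 + 67 + 69 + 66 + 72 + 66)/8 = 68.6250
Deviations from mean: 2.3750, -1.6250, 2.3750, -1.6250, 0.3750, -2.6250, 3.3750, -2.6250
Σ(z_t−z̄)(z_{t+1}−z̄) = (-3.8594) + (-3.8594) + (-3.8594) + (-0.6094) + (-0.9844) + (-8.8594) + (-8.8594) = -30.8906
Denominator Σ(z_t−z̄)² = 41.8750
r_1 = -30.8906 / 41.8750 = -0.738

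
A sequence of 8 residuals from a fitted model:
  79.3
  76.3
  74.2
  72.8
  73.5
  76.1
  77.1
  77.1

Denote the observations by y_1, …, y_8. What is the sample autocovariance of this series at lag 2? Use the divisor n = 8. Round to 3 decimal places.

-0.865

Mean ȳ = (79.3 + 76.3 + 74.2 + 72.8 + 73.5 + 76.1 + 77.1 + 77.1)/8 = 75.8000
Σ_{t=1}^{6}(y_t−ȳ)(y_{t+2}−ȳ) = -6.9200
γ_2 = -6.9200 / 8 = -0.865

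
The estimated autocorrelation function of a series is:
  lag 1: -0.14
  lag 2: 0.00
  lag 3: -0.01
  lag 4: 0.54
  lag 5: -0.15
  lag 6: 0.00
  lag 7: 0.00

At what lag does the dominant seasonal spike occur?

4

The largest autocorrelation is r_4 = 0.54; the remaining lags stay at or below 0.00.
The dominant spike at lag 4 indicates a seasonal period of 4.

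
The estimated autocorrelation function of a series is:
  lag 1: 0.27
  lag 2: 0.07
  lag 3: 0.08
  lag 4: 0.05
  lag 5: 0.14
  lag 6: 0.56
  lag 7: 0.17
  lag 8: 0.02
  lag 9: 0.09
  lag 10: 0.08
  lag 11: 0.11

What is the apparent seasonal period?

The largest autocorrelation is r_6 = 0.56; the remaining lags stay at or below 0.27. The elevated value at lag 1 (0.27), dropping to 0.07 at lag 2, reflects decaying short-term dependence rather than seasonality.
The dominant spike at lag 6 indicates a seasonal period of 6.

6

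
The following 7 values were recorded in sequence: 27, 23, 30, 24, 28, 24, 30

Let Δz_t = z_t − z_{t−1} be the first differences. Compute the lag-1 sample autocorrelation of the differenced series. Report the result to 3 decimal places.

-0.804

First differences Δz: -4, 7, -6, 4, -4, 6
Mean of differences = 0.5000
Numerator Σ(Δz_t−Δz̄)(Δz_{t+1}−Δz̄) = -134.7500
Denominator Σ(Δz_t−Δz̄)² = 167.5000
r_1(Δz) = -134.7500 / 167.5000 = -0.804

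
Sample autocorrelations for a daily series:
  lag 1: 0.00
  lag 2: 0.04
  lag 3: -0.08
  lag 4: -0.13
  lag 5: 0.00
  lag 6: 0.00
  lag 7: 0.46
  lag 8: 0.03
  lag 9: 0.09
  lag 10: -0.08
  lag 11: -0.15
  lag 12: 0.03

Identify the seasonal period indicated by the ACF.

7

The largest autocorrelation is r_7 = 0.46; the remaining lags stay at or below 0.09.
The dominant spike at lag 7 indicates a seasonal period of 7.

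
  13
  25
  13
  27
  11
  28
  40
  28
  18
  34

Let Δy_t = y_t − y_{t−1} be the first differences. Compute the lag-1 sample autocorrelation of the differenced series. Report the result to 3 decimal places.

First differences Δy: 12, -12, 14, -16, 17, 12, -12, -10, 16
Mean of differences = 2.3333
Numerator Σ(Δy_t−Δȳ)(Δy_{t+1}−Δȳ) = -777.1111
Denominator Σ(Δy_t−Δȳ)² = 1624.0000
r_1(Δy) = -777.1111 / 1624.0000 = -0.479

-0.479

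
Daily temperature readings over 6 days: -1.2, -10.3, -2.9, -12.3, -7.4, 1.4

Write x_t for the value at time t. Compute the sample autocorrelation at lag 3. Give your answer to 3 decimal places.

-0.015

Mean x̄ = (-1.2 − 10.3 − 2.9 − 12.3 − 7.4 + 1.4)/6 = -5.4500
Σ(x_t−x̄)(x_{t+3}−x̄) = (-29.1125) + (9.4575) + (17.4675) = -2.1875
Denominator Σ(x_t−x̄)² = 145.7350
r_3 = -2.1875 / 145.7350 = -0.015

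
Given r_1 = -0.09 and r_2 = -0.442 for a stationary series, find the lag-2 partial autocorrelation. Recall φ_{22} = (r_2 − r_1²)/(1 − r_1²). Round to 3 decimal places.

-0.454

φ_{22} = (r_2 − r_1²) / (1 − r_1²)
r_1² = (-0.09)² = 0.0081
Numerator = -0.442 − 0.0081 = -0.4501; denominator = 1 − 0.0081 = 0.9919
φ_{22} = -0.4501 / 0.9919 = -0.454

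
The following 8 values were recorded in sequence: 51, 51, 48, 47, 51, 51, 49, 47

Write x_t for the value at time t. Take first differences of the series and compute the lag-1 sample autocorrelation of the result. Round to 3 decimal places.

First differences Δx: 0, -3, -1, 4, 0, -2, -2
Mean of differences = -0.5714
Numerator Σ(Δx_t−Δx̄)(Δx_{t+1}−Δx̄) = 1.5306
Denominator Σ(Δx_t−Δx̄)² = 31.7143
r_1(Δx) = 1.5306 / 31.7143 = 0.048

0.048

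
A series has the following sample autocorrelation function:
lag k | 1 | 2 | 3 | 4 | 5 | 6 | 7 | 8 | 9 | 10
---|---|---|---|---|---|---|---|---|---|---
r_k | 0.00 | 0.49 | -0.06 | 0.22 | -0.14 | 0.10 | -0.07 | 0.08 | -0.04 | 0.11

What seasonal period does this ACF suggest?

2

The largest autocorrelation is r_2 = 0.49, with a weaker echo at lag 4 (0.22); the remaining lags stay at or below 0.11.
The dominant spike at lag 2 indicates a seasonal period of 2.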